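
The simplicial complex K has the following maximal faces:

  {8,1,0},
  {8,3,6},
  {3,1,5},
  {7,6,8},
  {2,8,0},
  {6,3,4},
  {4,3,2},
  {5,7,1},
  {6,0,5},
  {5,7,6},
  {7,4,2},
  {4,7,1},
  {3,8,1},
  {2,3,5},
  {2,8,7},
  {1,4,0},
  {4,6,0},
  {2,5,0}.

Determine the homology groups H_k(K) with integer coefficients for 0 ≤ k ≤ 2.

Take the total order 0 < 1 < 2 < 3 < 4 < 5 < 6 < 7 < 8 on the vertex set. Then K (dimension 2) consists of the simplices:

  0-simplices (9): [0], [1], [2], [3], [4], [5], [6], [7], [8]
  1-simplices (27): (27 of them)
  2-simplices (18): [0,1,4], [0,1,8], [0,2,5], [0,2,8], [0,4,6], [0,5,6], [1,3,5], [1,3,8], [1,4,7], [1,5,7], [2,3,4], [2,3,5], [2,4,7], [2,7,8], [3,4,6], [3,6,8], [5,6,7], [6,7,8]

so the chain groups are C_0 ≅ Z^9, C_1 ≅ Z^27, C_2 ≅ Z^18.

∂_1: C_1 → C_0 is given by ∂[p,q] = [q] − [p]. For instance
  ∂[5,7] = [7] − [5].
The resulting 9×27 matrix has rank 8, and its Smith normal form has invariant factors (1,1,1,1,1,1,1,1).

The boundary map ∂_2: C_2 → C_1 sends each 2-simplex [p,q,r] to [q,r] − [p,r] + [p,q]. For instance
  ∂[5,6,7] = [6,7] − [5,7] + [5,6],
  ∂[3,6,8] = [6,8] − [3,8] + [3,6].
The 27×18 boundary matrix has rank 17 and Smith normal form diag(1,1,1,1,1,1,1,1,1,1,1,1,1,1,1,1,1).

Now H_k = ker ∂_k / im ∂_{k+1}, so:

  H_0: rank C_0 − rank ∂_1 = 9 − 8 = 1, and the invariant factors of ∂_1 are all 1, so H_0 ≅ Z.
  H_1: rank ker ∂_1 − rank ∂_2 = (27 − 8) − 17 = 2, and the invariant factors of ∂_2 are all 1, so H_1 ≅ Z^2.
  H_2: rank ker ∂_2 − rank ∂_3 = (18 − 17) − 0 = 1, and there is no ∂_3, so H_2 ≅ Z.

(K is a triangulation of the torus T^2.)

H_0 ≅ Z,  H_1 ≅ Z^2,  H_2 ≅ Z.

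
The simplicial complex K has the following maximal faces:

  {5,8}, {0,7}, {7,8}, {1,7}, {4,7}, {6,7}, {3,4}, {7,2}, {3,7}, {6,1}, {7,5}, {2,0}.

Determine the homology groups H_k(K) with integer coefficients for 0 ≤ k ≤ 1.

H_0 ≅ Z,  H_1 ≅ Z^4.

We work with the vertex ordering 0 < 1 < 2 < 3 < 4 < 5 < 6 < 7 < 8. The simplices of K, each written with vertices in increasing order, are:

  0-simplices (9): [0], [1], [2], [3], [4], [5], [6], [7], [8]
  1-simplices (12): [0,2], [0,7], [1,6], [1,7], [2,7], [3,4], [3,7], [4,7], [5,7], [5,8], [6,7], [7,8]

giving chain groups C_0 ≅ Z^9, C_1 ≅ Z^12.

Boundary ∂_1: C_1 → C_0 is given by ∂[p,q] = [q] − [p]. For instance
  ∂[3,4] = [4] − [3].
This gives a 9×12 integer matrix of rank 8; reducing to Smith normal form yields diagonal entries (1,1,1,1,1,1,1,1).

Reading off H_k = ker ∂_k / im ∂_{k+1}:

  H_0: rank C_0 − rank ∂_1 = 9 − 8 = 1, and the invariant factors of ∂_1 are all 1, so H_0 = Z.
  H_1: rank ker ∂_1 − rank ∂_2 = (12 − 8) − 0 = 4, and there is no ∂_2, so H_1 = Z^4.

As a check, the Euler characteristic is 9 − 12 = -3, which agrees with 1 − 4 = -3.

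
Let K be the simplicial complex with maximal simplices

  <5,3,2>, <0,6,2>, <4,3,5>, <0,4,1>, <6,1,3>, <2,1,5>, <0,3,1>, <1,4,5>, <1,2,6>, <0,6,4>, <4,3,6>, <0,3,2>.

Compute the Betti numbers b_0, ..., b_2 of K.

b_0 = 1, b_1 = 0, b_2 = 0.

Order the vertices as 0 < 1 < 2 < 3 < 4 < 5 < 6. Listing each simplex with vertices in this order, K has dimension 2 with simplices:

  0-simplices (7): [0], [1], [2], [3], [4], [5], [6]
  1-simplices (18): [0,1], [0,2], [0,3], [0,4], [0,6], [1,2], [1,3], [1,4], [1,5], [1,6], [2,3], [2,5], [2,6], [3,4], [3,5], [3,6], [4,5], [4,6]
  2-simplices (12): [0,1,3], [0,1,4], [0,2,3], [0,2,6], [0,4,6], [1,2,5], [1,2,6], [1,3,6], [1,4,5], [2,3,5], [3,4,5], [3,4,6]

so the chain groups are C_0 ≅ Z^7, C_1 ≅ Z^18, C_2 ≅ Z^12.

The boundary map ∂_1: C_1 → C_0 is given by ∂[p,q] = [q] − [p]. For instance
  ∂[0,4] = [4] − [0].
As a 7×18 matrix over Z this has rank 6, with invariant factors (1,1,1,1,1,1).

Boundary ∂_2: C_2 → C_1 maps a triangle to the signed sum of its edges. For instance
  ∂[0,1,4] = [1,4] − [0,4] + [0,1],
  ∂[1,2,6] = [2,6] − [1,6] + [1,2].
The 18×12 boundary matrix has rank 12 and Smith normal form diag(1,1,1,1,1,1,1,1,1,1,1,2).

Now H_k = ker ∂_k / im ∂_{k+1}, so:

  H_0: rank C_0 − rank ∂_1 = 7 − 6 = 1, and the invariant factors of ∂_1 are all 1, so H_0 ≅ Z.
  H_1: rank ker ∂_1 − rank ∂_2 = (18 − 6) − 12 = 0, and ∂_2 has invariant factor 2 > 1, so H_1 ≅ Z/2.
  H_2: rank ker ∂_2 − rank ∂_3 = (12 − 12) − 0 = 0, and there is no ∂_3, so H_2 ≅ 0.

Hence the Betti numbers are b_0 = 1, b_1 = 0, b_2 = 0.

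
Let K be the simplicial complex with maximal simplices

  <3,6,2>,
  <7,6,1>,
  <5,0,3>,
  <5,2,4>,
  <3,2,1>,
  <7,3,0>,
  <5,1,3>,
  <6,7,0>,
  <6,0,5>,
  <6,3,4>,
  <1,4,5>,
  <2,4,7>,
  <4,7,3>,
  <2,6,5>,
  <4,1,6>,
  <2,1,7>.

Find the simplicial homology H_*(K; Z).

Fix the vertex order 0 < 1 < 2 < 3 < 4 < 5 < 6 < 7 and write every simplex with vertices in increasing order. Then dim K = 2 and the simplices of K are:

  0-simplices (8): [0], [1], [2], [3], [4], [5], [6], [7]
  1-simplices (24): (24 of them)
  2-simplices (16): [0,3,5], [0,3,7], [0,5,6], [0,6,7], [1,2,3], [1,2,7], [1,3,5], [1,4,5], [1,4,6], [1,6,7], [2,3,6], [2,4,5], [2,4,7], [2,5,6], [3,4,6], [3,4,7]

so the chain groups are C_0 ≅ Z^8, C_1 ≅ Z^24, C_2 ≅ Z^16.

The boundary map ∂_1: C_1 → C_0 maps an edge to its endpoints' difference, ∂[p,q] = q − p. For instance
  ∂[0,7] = [7] − [0].
This gives a 8×24 integer matrix of rank 7; reducing to Smith normal form yields diagonal entries (1,1,1,1,1,1,1).

The boundary map ∂_2: C_2 → C_1 maps a triangle to the signed sum of its edges. For instance
  ∂[2,4,7] = [4,7] − [2,7] + [2,4],
  ∂[1,2,7] = [2,7] − [1,7] + [1,2].
This gives a 24×16 integer matrix of rank 15; reducing to Smith normal form yields diagonal entries (1,1,1,1,1,1,1,1,1,1,1,1,1,1,1).

Computing H_k = (kernel of ∂_k) / (image of ∂_{k+1}):

  H_0: rank C_0 − rank ∂_1 = 8 − 7 = 1, and the invariant factors of ∂_1 are all 1, so H_0 = Z.
  H_1: rank ker ∂_1 − rank ∂_2 = (24 − 7) − 15 = 2, and the invariant factors of ∂_2 are all 1, so H_1 = Z^2.
  H_2: rank ker ∂_2 − rank ∂_3 = (16 − 15) − 0 = 1, and there is no ∂_3, so H_2 = Z.

H_0 = Z,  H_1 = Z^2,  H_2 = Z.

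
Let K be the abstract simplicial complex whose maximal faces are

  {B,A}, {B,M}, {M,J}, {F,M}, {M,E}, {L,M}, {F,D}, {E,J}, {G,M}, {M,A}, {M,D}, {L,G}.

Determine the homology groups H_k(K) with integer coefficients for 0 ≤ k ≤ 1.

H_0 ≅ Z,  H_1 ≅ Z^4.

Take the total order A < B < D < E < F < G < J < L < M on the vertex set. Then K (dimension 1) consists of the simplices:

  0-simplices (9): A, B, D, E, F, G, J, L, M
  1-simplices (12): AB, AM, BM, DF, DM, EJ, EM, FM, GL, GM, JM, LM

Hence C_0 ≅ Z^9, C_1 ≅ Z^12.

The boundary map ∂_1: C_1 → C_0 is given by ∂[p,q] = [q] − [p].
The resulting 9×12 matrix has rank 8, and its Smith normal form has invariant factors (1,1,1,1,1,1,1,1).

Reading off H_k = ker ∂_k / im ∂_{k+1}:

  H_0: rank C_0 − rank ∂_1 = 9 − 8 = 1, and the invariant factors of ∂_1 are all 1, so H_0 ≅ Z.
  H_1: rank ker ∂_1 − rank ∂_2 = (12 − 8) − 0 = 4, and there is no ∂_2, so H_1 ≅ Z^4.

(K is a triangulation of a wedge of 4 circles.)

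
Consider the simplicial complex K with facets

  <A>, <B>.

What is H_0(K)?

Fix the vertex order A < B and write every simplex with vertices in increasing order. Then dim K = 0 and the simplices of K are:

  0-simplices (2): A, B

Hence C_0 ≅ Z^2.

Now H_k = ker ∂_k / im ∂_{k+1}, so:

  H_0: rank C_0 − rank ∂_1 = 2 − 0 = 2, and there is no ∂_1, so H_0 = Z^2.

H_0 = Z^2.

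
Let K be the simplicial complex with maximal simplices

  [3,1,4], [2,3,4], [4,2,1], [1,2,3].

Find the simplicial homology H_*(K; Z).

H_0 = Z,  H_1 = 0,  H_2 = Z.

We work with the vertex ordering 1 < 2 < 3 < 4. The simplices of K, each written with vertices in increasing order, are:

  0-simplices (4): [1], [2], [3], [4]
  1-simplices (6): [1,2], [1,3], [1,4], [2,3], [2,4], [3,4]
  2-simplices (4): [1,2,3], [1,2,4], [1,3,4], [2,3,4]

giving chain groups C_0 ≅ Z^4, C_1 ≅ Z^6, C_2 ≅ Z^4.

Boundary ∂_1: C_1 → C_0 is given by ∂[p,q] = [q] − [p].
The 4×6 boundary matrix has rank 3 and Smith normal form diag(1,1,1).

The boundary map ∂_2: C_2 → C_1 maps a triangle to the signed sum of its edges. For instance
  ∂[2,3,4] = [3,4] − [2,4] + [2,3],
  ∂[1,2,4] = [2,4] − [1,4] + [1,2].
As a 6×4 matrix over Z this has rank 3, with invariant factors (1,1,1).

Computing H_k = (kernel of ∂_k) / (image of ∂_{k+1}):

  H_0: rank C_0 − rank ∂_1 = 4 − 3 = 1, and the invariant factors of ∂_1 are all 1, so H_0 ≅ Z.
  H_1: rank ker ∂_1 − rank ∂_2 = (6 − 3) − 3 = 0, and the invariant factors of ∂_2 are all 1, so H_1 ≅ 0.
  H_2: rank ker ∂_2 − rank ∂_3 = (4 − 3) − 0 = 1, and there is no ∂_3, so H_2 ≅ Z.

As a check, the Euler characteristic is 4 − 6 + 4 = 2, which agrees with 1 − 0 + 1 = 2.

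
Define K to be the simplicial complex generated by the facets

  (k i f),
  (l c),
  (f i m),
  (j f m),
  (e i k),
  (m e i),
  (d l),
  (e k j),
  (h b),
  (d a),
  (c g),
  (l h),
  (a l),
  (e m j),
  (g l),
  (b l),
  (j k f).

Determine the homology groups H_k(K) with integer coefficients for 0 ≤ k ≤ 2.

Order the vertices as a < b < c < d < e < f < g < h < i < j < k < l < m. Listing each simplex with vertices in this order, K has dimension 2 with simplices:

  0-simplices (13): a, b, c, d, e, f, g, h, i, j, k, l, m
  1-simplices (21): ad, al, bh, bl, cg, cl, dl, ei, ej, ek, em, fi, fj, fk, fm, gl, hl, ik, im, jk, jm
  2-simplices (8): eik, eim, ejk, ejm, fik, fim, fjk, fjm

Hence C_0 ≅ Z^13, C_1 ≅ Z^21, C_2 ≅ Z^8.

Boundary ∂_1: C_1 → C_0 maps an edge to its endpoints' difference, ∂[p,q] = q − p.
The resulting 13×21 matrix has rank 11, and its Smith normal form has invariant factors (1,1,1,1,1,1,1,1,1,1,1).

Boundary ∂_2: C_2 → C_1 acts by ∂[p,q,r] = [q,r] − [p,r] + [p,q]. For instance
  ∂fjk = jk − fk + fj,
  ∂eik = ik − ek + ei.
The 21×8 boundary matrix has rank 7 and Smith normal form diag(1,1,1,1,1,1,1).

Reading off H_k = ker ∂_k / im ∂_{k+1}:

  H_0: rank C_0 − rank ∂_1 = 13 − 11 = 2, and the invariant factors of ∂_1 are all 1, so H_0 = Z^2.
  H_1: rank ker ∂_1 − rank ∂_2 = (21 − 11) − 7 = 3, and the invariant factors of ∂_2 are all 1, so H_1 = Z^3.
  H_2: rank ker ∂_2 − rank ∂_3 = (8 − 7) − 0 = 1, and there is no ∂_3, so H_2 = Z.

(K is a triangulation of the disjoint union of the 2-sphere S^2 and a wedge of 3 circles.)

H_0 = Z^2,  H_1 = Z^3,  H_2 = Z.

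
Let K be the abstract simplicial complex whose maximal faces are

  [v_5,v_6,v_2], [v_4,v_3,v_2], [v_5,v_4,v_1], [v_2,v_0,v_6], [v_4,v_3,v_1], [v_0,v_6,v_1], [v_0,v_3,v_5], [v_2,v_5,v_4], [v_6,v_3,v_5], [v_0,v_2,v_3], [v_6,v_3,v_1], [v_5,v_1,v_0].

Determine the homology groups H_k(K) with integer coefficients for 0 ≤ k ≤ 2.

H_0 = Z,  H_1 = Z_2,  H_2 = 0.

Order the vertices as v_0 < v_1 < v_2 < v_3 < v_4 < v_5 < v_6. Listing each simplex with vertices in this order, K has dimension 2 with simplices:

  0-simplices (7): [v_0], [v_1], [v_2], [v_3], [v_4], [v_5], [v_6]
  1-simplices (18): (18 of them)
  2-simplices (12): (12 of them)

Hence C_0 ≅ Z^7, C_1 ≅ Z^18, C_2 ≅ Z^12.

∂_1: C_1 → C_0 is given by ∂[p,q] = [q] − [p]. For instance
  ∂[v_1,v_3] = [v_3] − [v_1].
This gives a 7×18 integer matrix of rank 6; reducing to Smith normal form yields diagonal entries (1,1,1,1,1,1).

∂_2: C_2 → C_1 maps a triangle to the signed sum of its edges. For instance
  ∂[v_1,v_3,v_6] = [v_3,v_6] − [v_1,v_6] + [v_1,v_3],
  ∂[v_2,v_3,v_4] = [v_3,v_4] − [v_2,v_4] + [v_2,v_3].
The resulting 18×12 matrix has rank 12, and its Smith normal form has invariant factors (1,1,1,1,1,1,1,1,1,1,1,2).

Reading off H_k = ker ∂_k / im ∂_{k+1}:

  H_0: rank C_0 − rank ∂_1 = 7 − 6 = 1, and the invariant factors of ∂_1 are all 1, so H_0 = Z.
  H_1: rank ker ∂_1 − rank ∂_2 = (18 − 6) − 12 = 0, and ∂_2 has invariant factor 2 > 1, so H_1 = Z_2.
  H_2: rank ker ∂_2 − rank ∂_3 = (12 − 12) − 0 = 0, and there is no ∂_3, so H_2 = 0.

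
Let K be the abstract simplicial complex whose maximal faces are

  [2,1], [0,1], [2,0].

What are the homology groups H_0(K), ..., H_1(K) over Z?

H_0 = Z,  H_1 = Z.

K has 3 vertices, 3 edges.
rank ∂_0 = 0, rank ∂_1 = 2 ⇒ b_0 = 3 − 0 − 2 = 1; all invariant factors of ∂_1 are 1 so no torsion. So H_0 ≅ Z.
rank ∂_1 = 2, rank ∂_2 = 0 ⇒ b_1 = 3 − 2 − 0 = 1. So H_1 ≅ Z.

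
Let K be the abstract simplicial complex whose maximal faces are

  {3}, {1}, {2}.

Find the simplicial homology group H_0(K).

H_0 ≅ Z^3.

Fix the vertex order 1 < 2 < 3 and write every simplex with vertices in increasing order. Then dim K = 0 and the simplices of K are:

  0-simplices (3): [1], [2], [3]

giving chain groups C_0 ≅ Z^3.

From H_k ≅ ker(∂_k) / im(∂_{k+1}) we obtain:

  H_0: rank C_0 − rank ∂_1 = 3 − 0 = 3, and there is no ∂_1, so H_0 = Z^3.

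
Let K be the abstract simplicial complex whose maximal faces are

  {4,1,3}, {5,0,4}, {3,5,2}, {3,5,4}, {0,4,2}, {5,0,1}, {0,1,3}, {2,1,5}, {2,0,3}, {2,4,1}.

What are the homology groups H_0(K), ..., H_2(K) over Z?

Order the vertices as 0 < 1 < 2 < 3 < 4 < 5. Listing each simplex with vertices in this order, K has dimension 2 with simplices:

  0-simplices (6): [0], [1], [2], [3], [4], [5]
  1-simplices (15): [0,1], [0,2], [0,3], [0,4], [0,5], [1,2], [1,3], [1,4], [1,5], [2,3], [2,4], [2,5], [3,4], [3,5], [4,5]
  2-simplices (10): [0,1,3], [0,1,5], [0,2,3], [0,2,4], [0,4,5], [1,2,4], [1,2,5], [1,3,4], [2,3,5], [3,4,5]

giving chain groups C_0 ≅ Z^6, C_1 ≅ Z^15, C_2 ≅ Z^10.

∂_1: C_1 → C_0 maps an edge to its endpoints' difference, ∂[p,q] = q − p.
As a 6×15 matrix over Z this has rank 5, with invariant factors (1,1,1,1,1).

The boundary map ∂_2: C_2 → C_1 maps a triangle to the signed sum of its edges. For instance
  ∂[0,1,3] = [1,3] − [0,3] + [0,1],
  ∂[1,3,4] = [3,4] − [1,4] + [1,3].
As a 15×10 matrix over Z this has rank 10, with invariant factors (1,1,1,1,1,1,1,1,1,2).

Computing H_k = (kernel of ∂_k) / (image of ∂_{k+1}):

  H_0: rank C_0 − rank ∂_1 = 6 − 5 = 1, and the invariant factors of ∂_1 are all 1, so H_0 ≅ Z.
  H_1: rank ker ∂_1 − rank ∂_2 = (15 − 5) − 10 = 0, and ∂_2 has invariant factor 2 > 1, so H_1 ≅ Z/2.
  H_2: rank ker ∂_2 − rank ∂_3 = (10 − 10) − 0 = 0, and there is no ∂_3, so H_2 ≅ 0.

As a check, the Euler characteristic is 6 − 15 + 10 = 1, which agrees with 1 − 0 + 0 = 1.

H_0 = Z,  H_1 = Z/2,  H_2 = 0.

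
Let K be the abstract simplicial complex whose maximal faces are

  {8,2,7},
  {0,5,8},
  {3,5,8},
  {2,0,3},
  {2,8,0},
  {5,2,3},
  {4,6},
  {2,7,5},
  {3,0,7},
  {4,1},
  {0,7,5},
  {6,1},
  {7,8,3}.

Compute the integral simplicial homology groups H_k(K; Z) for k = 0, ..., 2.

H_0 = Z^2,  H_1 = Z ⊕ Z/2,  H_2 = 0.

K has 9 vertices, 18 edges, 10 triangles.
rank ∂_0 = 0, rank ∂_1 = 7 ⇒ b_0 = 9 − 0 − 7 = 2; all invariant factors of ∂_1 are 1 so no torsion. So H_0 = Z^2.
rank ∂_1 = 7, rank ∂_2 = 10 ⇒ b_1 = 18 − 7 − 10 = 1; ∂_2 has invariant factor(s) [2] giving torsion. So H_1 = Z ⊕ Z/2.
rank ∂_2 = 10, rank ∂_3 = 0 ⇒ b_2 = 10 − 10 − 0 = 0. So H_2 = 0.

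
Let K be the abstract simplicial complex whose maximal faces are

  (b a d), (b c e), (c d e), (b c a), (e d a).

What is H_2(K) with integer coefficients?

H_2 ≅ 0.

Fix the vertex order a < b < c < d < e and write every simplex with vertices in increasing order. Then dim K = 2 and the simplices of K are:

  0-simplices (5): a, b, c, d, e
  1-simplices (10): ab, ac, ad, ae, bc, bd, be, cd, ce, de
  2-simplices (5): abc, abd, ade, bce, cde

so the chain groups are C_0 ≅ Z^5, C_1 ≅ Z^10, C_2 ≅ Z^5.

Boundary ∂_1: C_1 → C_0 is given by ∂[p,q] = [q] − [p].
As a 5×10 matrix over Z this has rank 4, with invariant factors (1,1,1,1).

Boundary ∂_2: C_2 → C_1 acts by ∂[p,q,r] = [q,r] − [p,r] + [p,q]. For instance
  ∂ade = de − ae + ad,
  ∂abd = bd − ad + ab.
The 10×5 boundary matrix has rank 5 and Smith normal form diag(1,1,1,1,1).

From H_k ≅ ker(∂_k) / im(∂_{k+1}) we obtain:

  H_2: rank ker ∂_2 − rank ∂_3 = (5 − 5) − 0 = 0, and there is no ∂_3, so H_2 = 0.

(K is a triangulation of the Möbius band.)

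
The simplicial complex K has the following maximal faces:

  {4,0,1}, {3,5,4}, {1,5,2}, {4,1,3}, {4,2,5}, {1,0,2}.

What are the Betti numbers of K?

We work with the vertex ordering 0 < 1 < 2 < 3 < 4 < 5. The simplices of K, each written with vertices in increasing order, are:

  0-simplices (6): [0], [1], [2], [3], [4], [5]
  1-simplices (12): [0,1], [0,2], [0,4], [1,2], [1,3], [1,4], [1,5], [2,4], [2,5], [3,4], [3,5], [4,5]
  2-simplices (6): [0,1,2], [0,1,4], [1,2,5], [1,3,4], [2,4,5], [3,4,5]

Hence C_0 ≅ Z^6, C_1 ≅ Z^12, C_2 ≅ Z^6.

Boundary ∂_1: C_1 → C_0 sends each edge [p,q] (with p < q) to q − p.
As a 6×12 matrix over Z this has rank 5, with invariant factors (1,1,1,1,1).

Boundary ∂_2: C_2 → C_1 acts by ∂[p,q,r] = [q,r] − [p,r] + [p,q]. For instance
  ∂[0,1,4] = [1,4] − [0,4] + [0,1],
  ∂[0,1,2] = [1,2] − [0,2] + [0,1].
As a 12×6 matrix over Z this has rank 6, with invariant factors (1,1,1,1,1,1).

Now H_k = ker ∂_k / im ∂_{k+1}, so:

  H_0: rank C_0 − rank ∂_1 = 6 − 5 = 1, and the invariant factors of ∂_1 are all 1, so H_0 = Z.
  H_1: rank ker ∂_1 − rank ∂_2 = (12 − 5) − 6 = 1, and the invariant factors of ∂_2 are all 1, so H_1 = Z.
  H_2: rank ker ∂_2 − rank ∂_3 = (6 − 6) − 0 = 0, and there is no ∂_3, so H_2 = 0.

As a check, the Euler characteristic is 6 − 12 + 6 = 0, which agrees with 1 − 1 + 0 = 0.

Hence the Betti numbers are b_0 = 1, b_1 = 1, b_2 = 0.

b_0 = 1, b_1 = 1, b_2 = 0.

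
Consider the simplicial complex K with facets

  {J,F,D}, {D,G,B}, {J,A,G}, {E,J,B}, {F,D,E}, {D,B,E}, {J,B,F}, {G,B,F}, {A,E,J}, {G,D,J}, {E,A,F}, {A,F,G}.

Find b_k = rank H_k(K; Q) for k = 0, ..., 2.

Order the vertices as A < B < D < E < F < G < J. Listing each simplex with vertices in this order, K has dimension 2 with simplices:

  0-simplices (7): A, B, D, E, F, G, J
  1-simplices (18): AE, AF, AG, AJ, BD, BE, BF, BG, BJ, DE, DF, DG, DJ, EF, EJ, FG, FJ, GJ
  2-simplices (12): AEF, AEJ, AFG, AGJ, BDE, BDG, BEJ, BFG, BFJ, DEF, DFJ, DGJ

giving chain groups C_0 ≅ Z^7, C_1 ≅ Z^18, C_2 ≅ Z^12.

∂_1: C_1 → C_0 is given by ∂[p,q] = [q] − [p]. For instance
  ∂BJ = J − B.
The resulting 7×18 matrix has rank 6, and its Smith normal form has invariant factors (1,1,1,1,1,1).

The boundary map ∂_2: C_2 → C_1 sends each 2-simplex [p,q,r] to [q,r] − [p,r] + [p,q]. For instance
  ∂BDE = DE − BE + BD,
  ∂DGJ = GJ − DJ + DG.
As a 18×12 matrix over Z this has rank 12, with invariant factors (1,1,1,1,1,1,1,1,1,1,1,2).

From H_k ≅ ker(∂_k) / im(∂_{k+1}) we obtain:

  H_0: rank C_0 − rank ∂_1 = 7 − 6 = 1, and the invariant factors of ∂_1 are all 1, so H_0 ≅ Z.
  H_1: rank ker ∂_1 − rank ∂_2 = (18 − 6) − 12 = 0, and ∂_2 has invariant factor 2 > 1, so H_1 ≅ Z_2.
  H_2: rank ker ∂_2 − rank ∂_3 = (12 − 12) − 0 = 0, and there is no ∂_3, so H_2 ≅ 0.

Hence the Betti numbers are b_0 = 1, b_1 = 0, b_2 = 0.

b_0 = 1, b_1 = 0, b_2 = 0.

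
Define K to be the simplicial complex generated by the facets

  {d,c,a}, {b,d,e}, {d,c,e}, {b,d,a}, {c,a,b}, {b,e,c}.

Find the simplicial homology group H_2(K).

We work with the vertex ordering a < b < c < d < e. The simplices of K, each written with vertices in increasing order, are:

  0-simplices (5): a, b, c, d, e
  1-simplices (9): ab, ac, ad, bc, bd, be, cd, ce, de
  2-simplices (6): abc, abd, acd, bce, bde, cde

giving chain groups C_0 ≅ Z^5, C_1 ≅ Z^9, C_2 ≅ Z^6.

The boundary map ∂_1: C_1 → C_0 sends each edge [p,q] (with p < q) to q − p.
As a 5×9 matrix over Z this has rank 4, with invariant factors (1,1,1,1).

∂_2: C_2 → C_1 sends each 2-simplex [p,q,r] to [q,r] − [p,r] + [p,q]. For instance
  ∂bce = ce − be + bc,
  ∂bde = de − be + bd.
The resulting 9×6 matrix has rank 5, and its Smith normal form has invariant factors (1,1,1,1,1).

Now H_k = ker ∂_k / im ∂_{k+1}, so:

  H_2: rank ker ∂_2 − rank ∂_3 = (6 − 5) − 0 = 1, and there is no ∂_3, so H_2 = Z.

(K is a triangulation of the 2-sphere S^2.)

H_2 ≅ Z.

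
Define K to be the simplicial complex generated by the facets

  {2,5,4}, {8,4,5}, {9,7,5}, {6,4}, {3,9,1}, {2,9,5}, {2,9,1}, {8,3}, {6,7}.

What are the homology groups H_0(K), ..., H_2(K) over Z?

Fix the vertex order 1 < 2 < 3 < 4 < 5 < 6 < 7 < 8 < 9 and write every simplex with vertices in increasing order. Then dim K = 2 and the simplices of K are:

  0-simplices (9): [1], [2], [3], [4], [5], [6], [7], [8], [9]
  1-simplices (16): [1,2], [1,3], [1,9], [2,4], [2,5], [2,9], [3,8], [3,9], [4,5], [4,6], [4,8], [5,7], [5,8], [5,9], [6,7], [7,9]
  2-simplices (6): [1,2,9], [1,3,9], [2,4,5], [2,5,9], [4,5,8], [5,7,9]

Hence C_0 ≅ Z^9, C_1 ≅ Z^16, C_2 ≅ Z^6.

Boundary ∂_1: C_1 → C_0 maps an edge to its endpoints' difference, ∂[p,q] = q − p.
This gives a 9×16 integer matrix of rank 8; reducing to Smith normal form yields diagonal entries (1,1,1,1,1,1,1,1).

∂_2: C_2 → C_1 maps a triangle to the signed sum of its edges. For instance
  ∂[2,5,9] = [5,9] − [2,9] + [2,5],
  ∂[1,2,9] = [2,9] − [1,9] + [1,2].
As a 16×6 matrix over Z this has rank 6, with invariant factors (1,1,1,1,1,1).

Computing H_k = (kernel of ∂_k) / (image of ∂_{k+1}):

  H_0: rank C_0 − rank ∂_1 = 9 − 8 = 1, and the invariant factors of ∂_1 are all 1, so H_0 ≅ Z.
  H_1: rank ker ∂_1 − rank ∂_2 = (16 − 8) − 6 = 2, and the invariant factors of ∂_2 are all 1, so H_1 ≅ Z^2.
  H_2: rank ker ∂_2 − rank ∂_3 = (6 − 6) − 0 = 0, and there is no ∂_3, so H_2 ≅ 0.

As a check, the Euler characteristic is 9 − 16 + 6 = -1, which agrees with 1 − 2 + 0 = -1.

H_0 = Z,  H_1 = Z^2,  H_2 = 0.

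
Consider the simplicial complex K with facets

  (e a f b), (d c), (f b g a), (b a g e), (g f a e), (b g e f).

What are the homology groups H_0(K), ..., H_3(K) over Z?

H_0 ≅ Z^2,  H_1 = 0,  H_2 = 0,  H_3 ≅ Z.

Fix the vertex order a < b < c < d < e < f < g and write every simplex with vertices in increasing order. Then dim K = 3 and the simplices of K are:

  0-simplices (7): a, b, c, d, e, f, g
  1-simplices (11): ab, ae, af, ag, be, bf, bg, cd, ef, eg, fg
  2-simplices (10): abe, abf, abg, aef, aeg, afg, bef, beg, bfg, efg
  3-simplices (5): abef, abeg, abfg, aefg, befg

Hence C_0 ≅ Z^7, C_1 ≅ Z^11, C_2 ≅ Z^10, C_3 ≅ Z^5.

∂_1: C_1 → C_0 sends each edge [p,q] (with p < q) to q − p.
The 7×11 boundary matrix has rank 5 and Smith normal form diag(1,1,1,1,1).

The boundary map ∂_2: C_2 → C_1 maps a triangle to the signed sum of its edges. For instance
  ∂abe = be − ae + ab,
  ∂abg = bg − ag + ab.
As a 11×10 matrix over Z this has rank 6, with invariant factors (1,1,1,1,1,1).

Boundary ∂_3: C_3 → C_2 sends each 3-simplex σ to the alternating sum Σ_i (−1)^i (σ with its i-th vertex removed). For instance
  ∂abef = bef − aef + abf − abe,
  ∂befg = efg − bfg + beg − bef.
The 10×5 boundary matrix has rank 4 and Smith normal form diag(1,1,1,1).

Reading off H_k = ker ∂_k / im ∂_{k+1}:

  H_0: rank C_0 − rank ∂_1 = 7 − 5 = 2, and the invariant factors of ∂_1 are all 1, so H_0 = Z^2.
  H_1: rank ker ∂_1 − rank ∂_2 = (11 − 5) − 6 = 0, and the invariant factors of ∂_2 are all 1, so H_1 = 0.
  H_2: rank ker ∂_2 − rank ∂_3 = (10 − 6) − 4 = 0, and the invariant factors of ∂_3 are all 1, so H_2 = 0.
  H_3: rank ker ∂_3 − rank ∂_4 = (5 − 4) − 0 = 1, and there is no ∂_4, so H_3 = Z.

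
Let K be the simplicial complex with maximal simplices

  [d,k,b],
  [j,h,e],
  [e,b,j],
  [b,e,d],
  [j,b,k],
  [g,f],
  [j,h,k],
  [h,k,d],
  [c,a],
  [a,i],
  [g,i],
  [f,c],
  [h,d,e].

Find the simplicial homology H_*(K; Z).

We work with the vertex ordering a < b < c < d < e < f < g < h < i < j < k. The simplices of K, each written with vertices in increasing order, are:

  0-simplices (11): a, b, c, d, e, f, g, h, i, j, k
  1-simplices (17): ac, ai, bd, be, bj, bk, cf, de, dh, dk, eh, ej, fg, gi, hj, hk, jk
  2-simplices (8): bde, bdk, bej, bjk, deh, dhk, ehj, hjk

giving chain groups C_0 ≅ Z^11, C_1 ≅ Z^17, C_2 ≅ Z^8.

The boundary map ∂_1: C_1 → C_0 sends each edge [p,q] (with p < q) to q − p.
This gives a 11×17 integer matrix of rank 9; reducing to Smith normal form yields diagonal entries (1,1,1,1,1,1,1,1,1).

∂_2: C_2 → C_1 maps a triangle to the signed sum of its edges. For instance
  ∂bde = de − be + bd,
  ∂deh = eh − dh + de.
This gives a 17×8 integer matrix of rank 7; reducing to Smith normal form yields diagonal entries (1,1,1,1,1,1,1).

From H_k ≅ ker(∂_k) / im(∂_{k+1}) we obtain:

  H_0: rank C_0 − rank ∂_1 = 11 − 9 = 2, and the invariant factors of ∂_1 are all 1, so H_0 = Z^2.
  H_1: rank ker ∂_1 − rank ∂_2 = (17 − 9) − 7 = 1, and the invariant factors of ∂_2 are all 1, so H_1 = Z.
  H_2: rank ker ∂_2 − rank ∂_3 = (8 − 7) − 0 = 1, and there is no ∂_3, so H_2 = Z.

As a check, the Euler characteristic is 11 − 17 + 8 = 2, which agrees with 2 − 1 + 1 = 2.

H_0 = Z^2,  H_1 = Z,  H_2 = Z.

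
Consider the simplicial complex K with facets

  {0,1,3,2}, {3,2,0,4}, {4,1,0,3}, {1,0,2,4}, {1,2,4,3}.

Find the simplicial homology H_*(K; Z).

H_0 ≅ Z,  H_1 = 0,  H_2 = 0,  H_3 ≅ Z.

Fix the vertex order 0 < 1 < 2 < 3 < 4 and write every simplex with vertices in increasing order. Then dim K = 3 and the simplices of K are:

  0-simplices (5): [0], [1], [2], [3], [4]
  1-simplices (10): [0,1], [0,2], [0,3], [0,4], [1,2], [1,3], [1,4], [2,3], [2,4], [3,4]
  2-simplices (10): [0,1,2], [0,1,3], [0,1,4], [0,2,3], [0,2,4], [0,3,4], [1,2,3], [1,2,4], [1,3,4], [2,3,4]
  3-simplices (5): [0,1,2,3], [0,1,2,4], [0,1,3,4], [0,2,3,4], [1,2,3,4]

so the chain groups are C_0 ≅ Z^5, C_1 ≅ Z^10, C_2 ≅ Z^10, C_3 ≅ Z^5.

Boundary ∂_1: C_1 → C_0 is given by ∂[p,q] = [q] − [p]. For instance
  ∂[3,4] = [4] − [3].
This gives a 5×10 integer matrix of rank 4; reducing to Smith normal form yields diagonal entries (1,1,1,1).

The boundary map ∂_2: C_2 → C_1 sends each 2-simplex [p,q,r] to [q,r] − [p,r] + [p,q]. For instance
  ∂[1,3,4] = [3,4] − [1,4] + [1,3],
  ∂[1,2,3] = [2,3] − [1,3] + [1,2].
As a 10×10 matrix over Z this has rank 6, with invariant factors (1,1,1,1,1,1).

The boundary map ∂_3: C_3 → C_2 sends each 3-simplex σ to the alternating sum Σ_i (−1)^i (σ with its i-th vertex removed). For instance
  ∂[0,1,2,3] = [1,2,3] − [0,2,3] + [0,1,3] − [0,1,2],
  ∂[0,2,3,4] = [2,3,4] − [0,3,4] + [0,2,4] − [0,2,3].
As a 10×5 matrix over Z this has rank 4, with invariant factors (1,1,1,1).

From H_k ≅ ker(∂_k) / im(∂_{k+1}) we obtain:

  H_0: rank C_0 − rank ∂_1 = 5 − 4 = 1, and the invariant factors of ∂_1 are all 1, so H_0 = Z.
  H_1: rank ker ∂_1 − rank ∂_2 = (10 − 4) − 6 = 0, and the invariant factors of ∂_2 are all 1, so H_1 = 0.
  H_2: rank ker ∂_2 − rank ∂_3 = (10 − 6) − 4 = 0, and the invariant factors of ∂_3 are all 1, so H_2 = 0.
  H_3: rank ker ∂_3 − rank ∂_4 = (5 − 4) − 0 = 1, and there is no ∂_4, so H_3 = Z.

(K is a triangulation of the 3-sphere S^3.)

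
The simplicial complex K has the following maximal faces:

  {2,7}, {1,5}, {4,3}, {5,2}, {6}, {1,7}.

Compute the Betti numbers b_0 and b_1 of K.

Take the total order 1 < 2 < 3 < 4 < 5 < 6 < 7 on the vertex set. Then K (dimension 1) consists of the simplices:

  0-simplices (7): [1], [2], [3], [4], [5], [6], [7]
  1-simplices (5): [1,5], [1,7], [2,5], [2,7], [3,4]

Hence C_0 ≅ Z^7, C_1 ≅ Z^5.

Boundary ∂_1: C_1 → C_0 maps an edge to its endpoints' difference, ∂[p,q] = q − p. For instance
  ∂[2,5] = [5] − [2].
The resulting 7×5 matrix has rank 4, and its Smith normal form has invariant factors (1,1,1,1).

Now H_k = ker ∂_k / im ∂_{k+1}, so:

  H_0: rank C_0 − rank ∂_1 = 7 − 4 = 3, and the invariant factors of ∂_1 are all 1, so H_0 = Z^3.
  H_1: rank ker ∂_1 − rank ∂_2 = (5 − 4) − 0 = 1, and there is no ∂_2, so H_1 = Z.

As a check, the Euler characteristic is 7 − 5 = 2, which agrees with 3 − 1 = 2.

Hence the Betti numbers are b_0 = 3, b_1 = 1.

b_0 = 3, b_1 = 1.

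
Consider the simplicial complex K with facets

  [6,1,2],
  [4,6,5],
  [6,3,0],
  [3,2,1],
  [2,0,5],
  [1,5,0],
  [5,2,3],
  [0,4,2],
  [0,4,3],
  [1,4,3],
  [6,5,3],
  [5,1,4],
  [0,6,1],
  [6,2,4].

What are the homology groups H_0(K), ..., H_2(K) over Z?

H_0 = Z,  H_1 = Z^2,  H_2 = Z.

K has 7 vertices, 21 edges, 14 triangles.
rank ∂_0 = 0, rank ∂_1 = 6 ⇒ b_0 = 7 − 0 − 6 = 1; all invariant factors of ∂_1 are 1 so no torsion. So H_0 ≅ Z.
rank ∂_1 = 6, rank ∂_2 = 13 ⇒ b_1 = 21 − 6 − 13 = 2; all invariant factors of ∂_2 are 1 so no torsion. So H_1 ≅ Z^2.
rank ∂_2 = 13, rank ∂_3 = 0 ⇒ b_2 = 14 − 13 − 0 = 1. So H_2 ≅ Z.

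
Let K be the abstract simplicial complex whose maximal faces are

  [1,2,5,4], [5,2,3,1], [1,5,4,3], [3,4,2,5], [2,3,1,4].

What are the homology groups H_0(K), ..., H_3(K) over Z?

H_0 ≅ Z,  H_1 = 0,  H_2 = 0,  H_3 ≅ Z.

Order the vertices as 1 < 2 < 3 < 4 < 5. Listing each simplex with vertices in this order, K has dimension 3 with simplices:

  0-simplices (5): [1], [2], [3], [4], [5]
  1-simplices (10): [1,2], [1,3], [1,4], [1,5], [2,3], [2,4], [2,5], [3,4], [3,5], [4,5]
  2-simplices (10): [1,2,3], [1,2,4], [1,2,5], [1,3,4], [1,3,5], [1,4,5], [2,3,4], [2,3,5], [2,4,5], [3,4,5]
  3-simplices (5): [1,2,3,4], [1,2,3,5], [1,2,4,5], [1,3,4,5], [2,3,4,5]

Hence C_0 ≅ Z^5, C_1 ≅ Z^10, C_2 ≅ Z^10, C_3 ≅ Z^5.

The boundary map ∂_1: C_1 → C_0 sends each edge [p,q] (with p < q) to q − p.
The 5×10 boundary matrix has rank 4 and Smith normal form diag(1,1,1,1).

The boundary map ∂_2: C_2 → C_1 acts by ∂[p,q,r] = [q,r] − [p,r] + [p,q]. For instance
  ∂[1,3,5] = [3,5] − [1,5] + [1,3],
  ∂[1,4,5] = [4,5] − [1,5] + [1,4].
This gives a 10×10 integer matrix of rank 6; reducing to Smith normal form yields diagonal entries (1,1,1,1,1,1).

∂_3: C_3 → C_2 sends each 3-simplex σ to the alternating sum Σ_i (−1)^i (σ with its i-th vertex removed). For instance
  ∂[1,3,4,5] = [3,4,5] − [1,4,5] + [1,3,5] − [1,3,4],
  ∂[1,2,4,5] = [2,4,5] − [1,4,5] + [1,2,5] − [1,2,4].
As a 10×5 matrix over Z this has rank 4, with invariant factors (1,1,1,1).

From H_k ≅ ker(∂_k) / im(∂_{k+1}) we obtain:

  H_0: rank C_0 − rank ∂_1 = 5 − 4 = 1, and the invariant factors of ∂_1 are all 1, so H_0 ≅ Z.
  H_1: rank ker ∂_1 − rank ∂_2 = (10 − 4) − 6 = 0, and the invariant factors of ∂_2 are all 1, so H_1 ≅ 0.
  H_2: rank ker ∂_2 − rank ∂_3 = (10 − 6) − 4 = 0, and the invariant factors of ∂_3 are all 1, so H_2 ≅ 0.
  H_3: rank ker ∂_3 − rank ∂_4 = (5 − 4) − 0 = 1, and there is no ∂_4, so H_3 ≅ Z.

(K is a triangulation of the 3-sphere S^3.)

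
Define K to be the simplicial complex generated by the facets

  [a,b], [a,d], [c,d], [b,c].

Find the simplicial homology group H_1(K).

H_1 ≅ Z.

K has 4 vertices, 4 edges.
rank ∂_1 = 3, rank ∂_2 = 0 ⇒ b_1 = 4 − 3 − 0 = 1. So H_1 ≅ Z.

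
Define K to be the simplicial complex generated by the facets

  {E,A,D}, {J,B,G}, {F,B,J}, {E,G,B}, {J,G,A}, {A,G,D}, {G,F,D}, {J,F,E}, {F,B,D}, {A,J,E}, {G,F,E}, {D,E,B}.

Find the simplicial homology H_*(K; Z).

Take the total order A < B < D < E < F < G < J on the vertex set. Then K (dimension 2) consists of the simplices:

  0-simplices (7): A, B, D, E, F, G, J
  1-simplices (18): AD, AE, AG, AJ, BD, BE, BF, BG, BJ, DE, DF, DG, EF, EG, EJ, FG, FJ, GJ
  2-simplices (12): ADE, ADG, AEJ, AGJ, BDE, BDF, BEG, BFJ, BGJ, DFG, EFG, EFJ

Hence C_0 ≅ Z^7, C_1 ≅ Z^18, C_2 ≅ Z^12.

Boundary ∂_1: C_1 → C_0 is given by ∂[p,q] = [q] − [p]. For instance
  ∂EF = F − E.
The resulting 7×18 matrix has rank 6, and its Smith normal form has invariant factors (1,1,1,1,1,1).

∂_2: C_2 → C_1 acts by ∂[p,q,r] = [q,r] − [p,r] + [p,q]. For instance
  ∂BDF = DF − BF + BD,
  ∂BFJ = FJ − BJ + BF.
This gives a 18×12 integer matrix of rank 12; reducing to Smith normal form yields diagonal entries (1,1,1,1,1,1,1,1,1,1,1,2).

Now H_k = ker ∂_k / im ∂_{k+1}, so:

  H_0: rank C_0 − rank ∂_1 = 7 − 6 = 1, and the invariant factors of ∂_1 are all 1, so H_0 = Z.
  H_1: rank ker ∂_1 − rank ∂_2 = (18 − 6) − 12 = 0, and ∂_2 has invariant factor 2 > 1, so H_1 = Z/2Z.
  H_2: rank ker ∂_2 − rank ∂_3 = (12 − 12) − 0 = 0, and there is no ∂_3, so H_2 = 0.

H_0 ≅ Z,  H_1 ≅ Z/2Z,  H_2 = 0.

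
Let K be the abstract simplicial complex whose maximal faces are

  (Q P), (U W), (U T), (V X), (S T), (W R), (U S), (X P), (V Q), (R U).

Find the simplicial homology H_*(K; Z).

We work with the vertex ordering P < Q < R < S < T < U < V < W < X. The simplices of K, each written with vertices in increasing order, are:

  0-simplices (9): P, Q, R, S, T, U, V, W, X
  1-simplices (10): PQ, PX, QV, RU, RW, ST, SU, TU, UW, VX

giving chain groups C_0 ≅ Z^9, C_1 ≅ Z^10.

∂_1: C_1 → C_0 sends each edge [p,q] (with p < q) to q − p.
As a 9×10 matrix over Z this has rank 7, with invariant factors (1,1,1,1,1,1,1).

Reading off H_k = ker ∂_k / im ∂_{k+1}:

  H_0: rank C_0 − rank ∂_1 = 9 − 7 = 2, and the invariant factors of ∂_1 are all 1, so H_0 = Z^2.
  H_1: rank ker ∂_1 − rank ∂_2 = (10 − 7) − 0 = 3, and there is no ∂_2, so H_1 = Z^3.

As a check, the Euler characteristic is 9 − 10 = -1, which agrees with 2 − 3 = -1.

H_0 ≅ Z^2,  H_1 ≅ Z^3.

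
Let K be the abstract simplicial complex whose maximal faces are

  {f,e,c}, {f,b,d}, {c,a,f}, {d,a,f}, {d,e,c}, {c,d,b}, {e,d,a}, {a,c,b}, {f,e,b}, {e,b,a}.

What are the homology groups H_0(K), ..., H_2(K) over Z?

Order the vertices as a < b < c < d < e < f. Listing each simplex with vertices in this order, K has dimension 2 with simplices:

  0-simplices (6): a, b, c, d, e, f
  1-simplices (15): ab, ac, ad, ae, af, bc, bd, be, bf, cd, ce, cf, de, df, ef
  2-simplices (10): abc, abe, acf, ade, adf, bcd, bdf, bef, cde, cef

so the chain groups are C_0 ≅ Z^6, C_1 ≅ Z^15, C_2 ≅ Z^10.

∂_1: C_1 → C_0 maps an edge to its endpoints' difference, ∂[p,q] = q − p. For instance
  ∂ef = f − e.
The 6×15 boundary matrix has rank 5 and Smith normal form diag(1,1,1,1,1).

The boundary map ∂_2: C_2 → C_1 acts by ∂[p,q,r] = [q,r] − [p,r] + [p,q]. For instance
  ∂bdf = df − bf + bd,
  ∂abc = bc − ac + ab.
The 15×10 boundary matrix has rank 10 and Smith normal form diag(1,1,1,1,1,1,1,1,1,2).

Reading off H_k = ker ∂_k / im ∂_{k+1}:

  H_0: rank C_0 − rank ∂_1 = 6 − 5 = 1, and the invariant factors of ∂_1 are all 1, so H_0 ≅ Z.
  H_1: rank ker ∂_1 − rank ∂_2 = (15 − 5) − 10 = 0, and ∂_2 has invariant factor 2 > 1, so H_1 ≅ Z/2Z.
  H_2: rank ker ∂_2 − rank ∂_3 = (10 − 10) − 0 = 0, and there is no ∂_3, so H_2 ≅ 0.

H_0 ≅ Z,  H_1 ≅ Z/2Z,  H_2 = 0.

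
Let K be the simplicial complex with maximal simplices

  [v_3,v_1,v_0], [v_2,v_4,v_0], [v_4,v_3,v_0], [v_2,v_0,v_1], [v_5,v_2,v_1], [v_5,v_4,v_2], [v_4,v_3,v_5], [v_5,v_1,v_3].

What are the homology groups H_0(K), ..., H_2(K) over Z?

Fix the vertex order v_0 < v_1 < v_2 < v_3 < v_4 < v_5 and write every simplex with vertices in increasing order. Then dim K = 2 and the simplices of K are:

  0-simplices (6): [v_0], [v_1], [v_2], [v_3], [v_4], [v_5]
  1-simplices (12): [v_0,v_1], [v_0,v_2], [v_0,v_3], [v_0,v_4], [v_1,v_2], [v_1,v_3], [v_1,v_5], [v_2,v_4], [v_2,v_5], [v_3,v_4], [v_3,v_5], [v_4,v_5]
  2-simplices (8): [v_0,v_1,v_2], [v_0,v_1,v_3], [v_0,v_2,v_4], [v_0,v_3,v_4], [v_1,v_2,v_5], [v_1,v_3,v_5], [v_2,v_4,v_5], [v_3,v_4,v_5]

so the chain groups are C_0 ≅ Z^6, C_1 ≅ Z^12, C_2 ≅ Z^8.

Boundary ∂_1: C_1 → C_0 maps an edge to its endpoints' difference, ∂[p,q] = q − p.
This gives a 6×12 integer matrix of rank 5; reducing to Smith normal form yields diagonal entries (1,1,1,1,1).

Boundary ∂_2: C_2 → C_1 maps a triangle to the signed sum of its edges. For instance
  ∂[v_0,v_3,v_4] = [v_3,v_4] − [v_0,v_4] + [v_0,v_3],
  ∂[v_3,v_4,v_5] = [v_4,v_5] − [v_3,v_5] + [v_3,v_4].
This gives a 12×8 integer matrix of rank 7; reducing to Smith normal form yields diagonal entries (1,1,1,1,1,1,1).

Computing H_k = (kernel of ∂_k) / (image of ∂_{k+1}):

  H_0: rank C_0 − rank ∂_1 = 6 − 5 = 1, and the invariant factors of ∂_1 are all 1, so H_0 = Z.
  H_1: rank ker ∂_1 − rank ∂_2 = (12 − 5) − 7 = 0, and the invariant factors of ∂_2 are all 1, so H_1 = 0.
  H_2: rank ker ∂_2 − rank ∂_3 = (8 − 7) − 0 = 1, and there is no ∂_3, so H_2 = Z.

(K is a triangulation of the 2-sphere S^2.)

H_0 = Z,  H_1 = 0,  H_2 = Z.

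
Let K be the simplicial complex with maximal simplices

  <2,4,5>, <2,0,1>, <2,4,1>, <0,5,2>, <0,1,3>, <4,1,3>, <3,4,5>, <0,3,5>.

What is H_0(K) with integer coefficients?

H_0 ≅ Z.

We work with the vertex ordering 0 < 1 < 2 < 3 < 4 < 5. The simplices of K, each written with vertices in increasing order, are:

  0-simplices (6): [0], [1], [2], [3], [4], [5]
  1-simplices (12): [0,1], [0,2], [0,3], [0,5], [1,2], [1,3], [1,4], [2,4], [2,5], [3,4], [3,5], [4,5]
  2-simplices (8): [0,1,2], [0,1,3], [0,2,5], [0,3,5], [1,2,4], [1,3,4], [2,4,5], [3,4,5]

so the chain groups are C_0 ≅ Z^6, C_1 ≅ Z^12, C_2 ≅ Z^8.

The boundary map ∂_1: C_1 → C_0 is given by ∂[p,q] = [q] − [p].
The 6×12 boundary matrix has rank 5 and Smith normal form diag(1,1,1,1,1).

Boundary ∂_2: C_2 → C_1 maps a triangle to the signed sum of its edges. For instance
  ∂[0,1,3] = [1,3] − [0,3] + [0,1],
  ∂[1,2,4] = [2,4] − [1,4] + [1,2].
As a 12×8 matrix over Z this has rank 7, with invariant factors (1,1,1,1,1,1,1).

Now H_k = ker ∂_k / im ∂_{k+1}, so:

  H_0: rank C_0 − rank ∂_1 = 6 − 5 = 1, and the invariant factors of ∂_1 are all 1, so H_0 = Z.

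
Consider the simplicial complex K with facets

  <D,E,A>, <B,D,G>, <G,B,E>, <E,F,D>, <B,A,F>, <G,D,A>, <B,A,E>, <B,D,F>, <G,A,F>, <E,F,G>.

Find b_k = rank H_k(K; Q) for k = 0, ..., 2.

K has 6 vertices, 15 edges, 10 triangles.
rank ∂_0 = 0, rank ∂_1 = 5 ⇒ b_0 = 6 − 0 − 5 = 1; all invariant factors of ∂_1 are 1 so no torsion. So H_0 = Z.
rank ∂_1 = 5, rank ∂_2 = 10 ⇒ b_1 = 15 − 5 − 10 = 0; ∂_2 has invariant factor(s) [2] giving torsion. So H_1 = Z/2.
rank ∂_2 = 10, rank ∂_3 = 0 ⇒ b_2 = 10 − 10 − 0 = 0. So H_2 = 0.

b_0 = 1, b_1 = 0, b_2 = 0.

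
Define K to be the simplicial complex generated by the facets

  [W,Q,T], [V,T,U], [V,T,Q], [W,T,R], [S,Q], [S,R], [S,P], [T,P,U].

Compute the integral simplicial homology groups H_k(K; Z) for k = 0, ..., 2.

We work with the vertex ordering P < Q < R < S < T < U < V < W. The simplices of K, each written with vertices in increasing order, are:

  0-simplices (8): P, Q, R, S, T, U, V, W
  1-simplices (14): PS, PT, PU, QS, QT, QV, QW, RS, RT, RW, TU, TV, TW, UV
  2-simplices (5): PTU, QTV, QTW, RTW, TUV

giving chain groups C_0 ≅ Z^8, C_1 ≅ Z^14, C_2 ≅ Z^5.

Boundary ∂_1: C_1 → C_0 sends each edge [p,q] (with p < q) to q − p. For instance
  ∂QW = W − Q.
The 8×14 boundary matrix has rank 7 and Smith normal form diag(1,1,1,1,1,1,1).

∂_2: C_2 → C_1 maps a triangle to the signed sum of its edges. For instance
  ∂TUV = UV − TV + TU,
  ∂PTU = TU − PU + PT.
The resulting 14×5 matrix has rank 5, and its Smith normal form has invariant factors (1,1,1,1,1).

Reading off H_k = ker ∂_k / im ∂_{k+1}:

  H_0: rank C_0 − rank ∂_1 = 8 − 7 = 1, and the invariant factors of ∂_1 are all 1, so H_0 = Z.
  H_1: rank ker ∂_1 − rank ∂_2 = (14 − 7) − 5 = 2, and the invariant factors of ∂_2 are all 1, so H_1 = Z^2.
  H_2: rank ker ∂_2 − rank ∂_3 = (5 − 5) − 0 = 0, and there is no ∂_3, so H_2 = 0.

H_0 ≅ Z,  H_1 ≅ Z^2,  H_2 = 0.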